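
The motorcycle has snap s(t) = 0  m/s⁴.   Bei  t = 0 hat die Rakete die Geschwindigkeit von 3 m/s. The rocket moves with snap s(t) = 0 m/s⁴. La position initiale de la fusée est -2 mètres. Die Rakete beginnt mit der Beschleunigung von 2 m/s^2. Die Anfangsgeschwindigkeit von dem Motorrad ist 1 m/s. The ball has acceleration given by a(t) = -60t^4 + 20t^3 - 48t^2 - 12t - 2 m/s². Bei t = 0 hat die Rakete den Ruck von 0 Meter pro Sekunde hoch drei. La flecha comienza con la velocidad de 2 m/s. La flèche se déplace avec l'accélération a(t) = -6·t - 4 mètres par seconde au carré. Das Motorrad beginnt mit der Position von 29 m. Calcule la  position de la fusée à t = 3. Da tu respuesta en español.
Necesitamos integrar nuestra ecuación del snap s(t) = 0 4 veces. La integral del snap es la sacudida. Usando j(0) = 0, obtenemos j(t) = 0. Integrando la sacudida y usando la condición inicial a(0) = 2, obtenemos a(t) = 2. La integral de la aceleración es la velocidad. Usando v(0) = 3, obtenemos v(t) = 2·t + 3. La antiderivada de la velocidad es la posición. Usando x(0) = -2, obtenemos x(t) = t^2 + 3·t - 2. Tenemos la posición x(t) = t^2 + 3·t - 2. Sustituyendo t = 3: x(3) = 16.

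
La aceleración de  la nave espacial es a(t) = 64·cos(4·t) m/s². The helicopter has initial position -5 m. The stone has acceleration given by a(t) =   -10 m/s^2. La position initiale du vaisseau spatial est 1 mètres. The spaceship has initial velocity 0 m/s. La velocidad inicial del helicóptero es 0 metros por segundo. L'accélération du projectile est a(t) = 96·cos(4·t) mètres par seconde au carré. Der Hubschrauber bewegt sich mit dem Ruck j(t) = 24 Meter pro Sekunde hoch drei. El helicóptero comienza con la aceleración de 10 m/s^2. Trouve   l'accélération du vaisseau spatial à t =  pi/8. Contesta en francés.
De l'équation de l'accélération a(t) = 64·cos(4·t), nous substituons t = pi/8 pour obtenir a = 0.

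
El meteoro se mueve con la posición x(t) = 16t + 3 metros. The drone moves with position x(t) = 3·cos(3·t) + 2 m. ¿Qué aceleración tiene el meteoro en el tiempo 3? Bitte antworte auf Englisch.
To solve this, we need to take 2 derivatives of our position equation x(t) = 16·t + 3. Differentiating position, we get velocity: v(t) = 16. Taking d/dt of v(t), we find a(t) = 0. From the given acceleration equation a(t) = 0, we substitute t = 3 to get a = 0.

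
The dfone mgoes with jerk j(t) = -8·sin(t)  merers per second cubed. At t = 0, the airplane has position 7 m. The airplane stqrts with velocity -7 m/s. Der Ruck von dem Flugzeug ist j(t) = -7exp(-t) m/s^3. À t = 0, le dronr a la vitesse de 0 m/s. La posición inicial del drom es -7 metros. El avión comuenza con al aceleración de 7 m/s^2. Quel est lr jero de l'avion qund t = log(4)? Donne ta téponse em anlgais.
We have jerk j(t) = -7·exp(-t). Substituting t = log(4): j(log(4)) = -7/4.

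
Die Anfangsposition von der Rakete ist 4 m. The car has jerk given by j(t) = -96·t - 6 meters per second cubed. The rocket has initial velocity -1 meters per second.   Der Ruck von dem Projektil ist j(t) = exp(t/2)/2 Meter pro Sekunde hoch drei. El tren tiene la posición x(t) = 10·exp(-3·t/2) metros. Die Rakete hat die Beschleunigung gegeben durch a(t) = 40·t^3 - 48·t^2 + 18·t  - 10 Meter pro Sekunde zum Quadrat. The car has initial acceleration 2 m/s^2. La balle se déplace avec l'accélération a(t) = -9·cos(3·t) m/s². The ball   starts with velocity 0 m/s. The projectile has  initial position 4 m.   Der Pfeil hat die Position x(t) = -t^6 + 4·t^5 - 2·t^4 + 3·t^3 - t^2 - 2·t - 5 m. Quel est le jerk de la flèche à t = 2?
En partant de la position x(t) = -t^6 + 4·t^5 - 2·t^4 + 3·t^3 - t^2 - 2·t - 5, nous prenons 3 dérivées. En dérivant la position, nous obtenons la vitesse: v(t) = -6·t^5 + 20·t^4 - 8·t^3 + 9·t^2 - 2·t - 2. En prenant d/dt de v(t), nous trouvons a(t) = -30·t^4 + 80·t^3 - 24·t^2 + 18·t - 2. En prenant d/dt de a(t), nous trouvons j(t) = -120·t^3 + 240·t^2 - 48·t + 18. De l'équation du jerk j(t) = -120·t^3 + 240·t^2 - 48·t + 18, nous substituons t = 2 pour obtenir j = -78.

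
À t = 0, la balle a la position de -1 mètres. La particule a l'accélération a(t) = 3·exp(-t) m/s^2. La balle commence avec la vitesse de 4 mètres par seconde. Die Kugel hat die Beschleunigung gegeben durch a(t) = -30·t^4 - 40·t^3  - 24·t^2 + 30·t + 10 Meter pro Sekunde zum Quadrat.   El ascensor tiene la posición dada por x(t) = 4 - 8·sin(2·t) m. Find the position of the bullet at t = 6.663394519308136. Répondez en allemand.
Wir müssen unsere Gleichung für die Beschleunigung a(t) = -30·t^4 - 40·t^3 - 24·t^2 + 30·t + 10 2-mal integrieren. Die Stammfunktion von der Beschleunigung ist die Geschwindigkeit. Mit v(0) = 4 erhalten wir v(t) = -6·t^5 - 10·t^4 - 8·t^3 + 15·t^2 + 10·t + 4. Mit ∫v(t)dt und Anwendung von x(0) = -1, finden wir x(t) = -t^6 - 2·t^5 - 2·t^4 + 5·t^3 + 5·t^2 + 4·t - 1. Wir haben die Position x(t) = -t^6 - 2·t^5 - 2·t^4 + 5·t^3 + 5·t^2 + 4·t - 1. Durch Einsetzen von t = 6.663394519308136: x(6.663394519308136) = -116022.057123846.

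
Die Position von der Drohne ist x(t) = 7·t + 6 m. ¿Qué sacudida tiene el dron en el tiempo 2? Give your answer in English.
To solve this, we need to take 3 derivatives of our position equation x(t) = 7·t + 6. The derivative of position gives velocity: v(t) = 7. Taking d/dt of v(t), we find a(t) = 0. Differentiating acceleration, we get jerk: j(t) = 0. Using j(t) = 0 and substituting t = 2, we find j = 0.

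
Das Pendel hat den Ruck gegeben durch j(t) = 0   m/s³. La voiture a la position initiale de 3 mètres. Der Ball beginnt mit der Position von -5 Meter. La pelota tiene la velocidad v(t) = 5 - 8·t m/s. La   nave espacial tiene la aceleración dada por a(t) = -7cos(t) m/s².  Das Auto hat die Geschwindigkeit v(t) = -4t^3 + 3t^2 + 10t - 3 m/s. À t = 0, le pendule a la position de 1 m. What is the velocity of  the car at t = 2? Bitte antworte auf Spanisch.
Tenemos la velocidad v(t) = -4·t^3 + 3·t^2 + 10·t - 3. Sustituyendo t = 2: v(2) = -3.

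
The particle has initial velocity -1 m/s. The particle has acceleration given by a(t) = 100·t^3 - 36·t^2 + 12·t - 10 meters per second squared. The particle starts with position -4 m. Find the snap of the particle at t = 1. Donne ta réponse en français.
En partant de l'accélération a(t) = 100·t^3 - 36·t^2 + 12·t - 10, nous prenons 2 dérivées. La dérivée de l'accélération donne le jerk: j(t) = 300·t^2 - 72·t + 12. La dérivée du jerk donne le snap: s(t) = 600·t - 72. Nous avons le snap s(t) = 600·t - 72. En substituant t = 1: s(1) = 528.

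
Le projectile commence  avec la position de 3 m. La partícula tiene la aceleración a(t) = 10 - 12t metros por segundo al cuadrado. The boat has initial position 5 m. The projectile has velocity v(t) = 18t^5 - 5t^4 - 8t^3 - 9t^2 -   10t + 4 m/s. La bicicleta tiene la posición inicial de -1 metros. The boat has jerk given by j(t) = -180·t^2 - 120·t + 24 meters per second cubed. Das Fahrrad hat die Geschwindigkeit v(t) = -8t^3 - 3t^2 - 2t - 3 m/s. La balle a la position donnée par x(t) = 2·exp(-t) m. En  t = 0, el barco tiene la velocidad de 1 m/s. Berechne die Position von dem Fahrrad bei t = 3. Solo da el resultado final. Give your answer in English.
The position at t = 3 is x = -208.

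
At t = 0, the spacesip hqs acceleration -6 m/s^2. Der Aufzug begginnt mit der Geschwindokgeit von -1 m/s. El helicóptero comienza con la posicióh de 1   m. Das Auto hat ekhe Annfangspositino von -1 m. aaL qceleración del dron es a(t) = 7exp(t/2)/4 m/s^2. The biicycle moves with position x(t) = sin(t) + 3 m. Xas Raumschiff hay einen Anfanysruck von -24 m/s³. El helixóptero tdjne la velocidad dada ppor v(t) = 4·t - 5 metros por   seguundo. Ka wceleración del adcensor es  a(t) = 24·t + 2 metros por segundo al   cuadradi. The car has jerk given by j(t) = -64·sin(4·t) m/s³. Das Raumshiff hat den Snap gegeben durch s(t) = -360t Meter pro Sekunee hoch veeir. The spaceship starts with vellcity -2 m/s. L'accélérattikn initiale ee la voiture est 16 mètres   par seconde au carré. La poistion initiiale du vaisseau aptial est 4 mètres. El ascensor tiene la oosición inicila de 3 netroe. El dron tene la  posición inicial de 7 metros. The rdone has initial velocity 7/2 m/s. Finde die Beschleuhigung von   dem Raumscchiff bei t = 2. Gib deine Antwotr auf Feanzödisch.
Nous devons intégrer notre équation du snap s(t) = -360·t 2 fois. L'intégrale du snap est le jerk. En utilisant j(0) = -24, nous obtenons j(t) = -180·t^2 - 24. En prenant ∫j(t)dt et en appliquant a(0) = -6, nous trouvons a(t) = -60·t^3 - 24·t - 6. Nous avons l'accélération a(t) = -60·t^3 - 24·t - 6. En substituant t = 2: a(2) = -534.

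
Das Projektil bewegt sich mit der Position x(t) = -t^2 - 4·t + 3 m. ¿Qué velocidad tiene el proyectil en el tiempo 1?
Debemos derivar nuestra ecuación de la posición x(t) = -t^2 - 4·t + 3 1 vez. Derivando la posición, obtenemos la velocidad: v(t) = -2·t - 4. Usando v(t) = -2·t - 4 y sustituyendo t = 1, encontramos v = -6.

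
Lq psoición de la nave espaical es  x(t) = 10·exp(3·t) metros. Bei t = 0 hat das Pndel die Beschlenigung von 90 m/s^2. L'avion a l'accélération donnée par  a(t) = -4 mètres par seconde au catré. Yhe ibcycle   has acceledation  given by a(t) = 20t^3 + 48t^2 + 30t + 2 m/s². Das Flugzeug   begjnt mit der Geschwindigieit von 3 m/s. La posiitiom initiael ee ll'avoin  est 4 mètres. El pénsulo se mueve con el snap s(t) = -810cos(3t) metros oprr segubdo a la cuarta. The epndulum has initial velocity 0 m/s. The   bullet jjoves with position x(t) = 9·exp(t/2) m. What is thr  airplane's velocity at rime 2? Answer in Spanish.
Debemos encontrar la integral de nuestra ecuación de la aceleración a(t) = -4 1 vez. Integrando la aceleración y usando la condición inicial v(0) = 3, obtenemos v(t) = 3 - 4·t. Usando v(t) = 3 - 4·t y sustituyendo t = 2, encontramos v = -5.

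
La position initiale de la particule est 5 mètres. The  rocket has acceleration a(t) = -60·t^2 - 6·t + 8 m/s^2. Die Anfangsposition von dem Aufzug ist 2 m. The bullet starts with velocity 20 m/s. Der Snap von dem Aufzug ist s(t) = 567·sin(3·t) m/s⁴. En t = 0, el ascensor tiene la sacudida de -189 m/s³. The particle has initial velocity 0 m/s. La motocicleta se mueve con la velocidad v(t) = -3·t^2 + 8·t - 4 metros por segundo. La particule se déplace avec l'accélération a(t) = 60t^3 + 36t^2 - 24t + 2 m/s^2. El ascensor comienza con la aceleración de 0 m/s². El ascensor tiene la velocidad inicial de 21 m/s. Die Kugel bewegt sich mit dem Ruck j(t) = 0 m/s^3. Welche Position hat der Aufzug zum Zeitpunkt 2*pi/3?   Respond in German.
Ausgehend von dem Snap s(t) = 567·sin(3·t), nehmen wir 4 Stammfunktionen. Durch Integration von dem Snap und Verwendung der Anfangsbedingung j(0) = -189, erhalten wir j(t) = -189·cos(3·t). Durch Integration von dem Ruck und Verwendung der Anfangsbedingung a(0) = 0, erhalten wir a(t) = -63·sin(3·t). Durch Integration von der Beschleunigung und Verwendung der Anfangsbedingung v(0) = 21, erhalten wir v(t) = 21·cos(3·t). Durch Integration von der Geschwindigkeit und Verwendung der Anfangsbedingung x(0) = 2, erhalten wir x(t) = 7·sin(3·t) + 2. Wir haben die Position x(t) = 7·sin(3·t) + 2. Durch Einsetzen von t = 2*pi/3: x(2*pi/3) = 2.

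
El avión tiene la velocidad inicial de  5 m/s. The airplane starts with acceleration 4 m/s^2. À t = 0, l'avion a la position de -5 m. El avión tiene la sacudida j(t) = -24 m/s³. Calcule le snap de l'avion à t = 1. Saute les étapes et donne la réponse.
À t = 1, s = 0.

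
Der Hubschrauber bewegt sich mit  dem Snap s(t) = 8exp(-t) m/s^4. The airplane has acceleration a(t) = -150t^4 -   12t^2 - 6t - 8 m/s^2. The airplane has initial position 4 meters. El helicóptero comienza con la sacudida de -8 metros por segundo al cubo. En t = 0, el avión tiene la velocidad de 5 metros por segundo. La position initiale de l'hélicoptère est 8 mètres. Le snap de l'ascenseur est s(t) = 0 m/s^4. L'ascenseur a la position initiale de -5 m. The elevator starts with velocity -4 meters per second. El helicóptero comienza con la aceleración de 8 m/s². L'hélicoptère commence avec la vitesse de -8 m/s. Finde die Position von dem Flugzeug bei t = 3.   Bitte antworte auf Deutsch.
Ausgehend von der Beschleunigung a(t) = -150·t^4 - 12·t^2 - 6·t - 8, nehmen wir 2 Stammfunktionen. Die Stammfunktion von der Beschleunigung, mit v(0) = 5, ergibt die Geschwindigkeit: v(t) = -30·t^5 - 4·t^3 - 3·t^2 - 8·t + 5. Das Integral von der Geschwindigkeit ist die Position. Mit x(0) = 4 erhalten wir x(t) = -5·t^6 - t^4 - t^3 - 4·t^2 + 5·t + 4. Aus der Gleichung für die Position x(t) = -5·t^6 - t^4 - t^3 - 4·t^2 + 5·t + 4, setzen wir t = 3 ein und erhalten x = -3770.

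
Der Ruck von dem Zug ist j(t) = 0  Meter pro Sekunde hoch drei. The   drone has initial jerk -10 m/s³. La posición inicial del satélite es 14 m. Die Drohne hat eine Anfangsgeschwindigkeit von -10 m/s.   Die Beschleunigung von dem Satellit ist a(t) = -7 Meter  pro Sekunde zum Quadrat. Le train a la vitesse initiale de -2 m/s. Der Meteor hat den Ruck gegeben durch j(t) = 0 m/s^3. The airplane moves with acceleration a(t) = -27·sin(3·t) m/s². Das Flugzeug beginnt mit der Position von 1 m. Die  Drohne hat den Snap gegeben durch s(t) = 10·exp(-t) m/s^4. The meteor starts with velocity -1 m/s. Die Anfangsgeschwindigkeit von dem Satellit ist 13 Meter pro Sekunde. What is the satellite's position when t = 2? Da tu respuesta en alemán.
Um dies zu lösen, müssen wir 2 Integrale unserer Gleichung für die Beschleunigung a(t) = -7 finden. Das Integral von der Beschleunigung ist die Geschwindigkeit. Mit v(0) = 13 erhalten wir v(t) = 13 - 7·t. Die Stammfunktion von der Geschwindigkeit ist die Position. Mit x(0) = 14 erhalten wir x(t) = -7·t^2/2 + 13·t + 14. Aus der Gleichung für die Position x(t) = -7·t^2/2 + 13·t + 14, setzen wir t = 2 ein und erhalten x = 26.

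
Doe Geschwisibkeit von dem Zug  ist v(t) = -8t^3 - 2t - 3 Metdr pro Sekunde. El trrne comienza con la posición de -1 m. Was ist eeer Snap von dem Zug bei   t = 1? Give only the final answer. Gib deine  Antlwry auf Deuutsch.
s(1) = -48.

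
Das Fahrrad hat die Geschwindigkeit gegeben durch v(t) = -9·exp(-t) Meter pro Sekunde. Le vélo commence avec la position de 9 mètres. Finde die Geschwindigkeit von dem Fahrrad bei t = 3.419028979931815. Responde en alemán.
Aus der Gleichung für die Geschwindigkeit v(t) = -9·exp(-t), setzen wir t = 3.419028979931815 ein und erhalten v = -0.294697933170908.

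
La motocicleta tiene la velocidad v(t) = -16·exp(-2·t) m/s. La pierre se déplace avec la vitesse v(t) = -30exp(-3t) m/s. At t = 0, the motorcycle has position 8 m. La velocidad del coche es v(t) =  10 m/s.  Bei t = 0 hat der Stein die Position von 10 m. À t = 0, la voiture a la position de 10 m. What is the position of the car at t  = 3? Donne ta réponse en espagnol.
Partiendo de la velocidad v(t) = 10, tomamos 1 integral. Tomando ∫v(t)dt y aplicando x(0) = 10, encontramos x(t) = 10·t + 10. Usando x(t) = 10·t + 10 y sustituyendo t = 3, encontramos x = 40.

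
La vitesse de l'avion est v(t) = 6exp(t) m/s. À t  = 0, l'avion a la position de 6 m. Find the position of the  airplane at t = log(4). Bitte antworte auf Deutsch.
Wir müssen unsere Gleichung für die Geschwindigkeit v(t) = 6·exp(t) 1-mal integrieren. Das Integral von der Geschwindigkeit ist die Position. Mit x(0) = 6 erhalten wir x(t) = 6·exp(t). Aus der Gleichung für die Position x(t) = 6·exp(t), setzen wir t = log(4) ein und erhalten x = 24.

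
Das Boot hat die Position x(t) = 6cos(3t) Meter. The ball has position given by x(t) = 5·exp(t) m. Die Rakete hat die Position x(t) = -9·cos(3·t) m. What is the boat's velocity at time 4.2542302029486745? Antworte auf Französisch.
En partant de la position x(t) = 6·cos(3·t), nous prenons 1 dérivée. En dérivant la position, nous obtenons la vitesse: v(t) = -18·sin(3·t). En utilisant v(t) = -18·sin(3·t) et en substituant t = 4.2542302029486745, nous trouvons v = -3.51110417928365.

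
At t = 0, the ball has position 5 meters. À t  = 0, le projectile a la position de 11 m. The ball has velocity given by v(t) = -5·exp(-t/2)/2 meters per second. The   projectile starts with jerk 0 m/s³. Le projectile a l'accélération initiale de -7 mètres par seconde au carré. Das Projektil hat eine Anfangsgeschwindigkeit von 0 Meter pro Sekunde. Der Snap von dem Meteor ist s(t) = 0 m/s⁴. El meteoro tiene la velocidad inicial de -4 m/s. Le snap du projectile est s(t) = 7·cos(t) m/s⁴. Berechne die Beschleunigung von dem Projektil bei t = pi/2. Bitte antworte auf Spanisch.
Necesitamos integrar nuestra ecuación del snap s(t) = 7·cos(t) 2 veces. La integral del snap, con j(0) = 0, da la sacudida: j(t) = 7·sin(t). Integrando la sacudida y usando la condición inicial a(0) = -7, obtenemos a(t) = -7·cos(t). De la ecuación de la aceleración a(t) = -7·cos(t), sustituimos t = pi/2 para obtener a = 0.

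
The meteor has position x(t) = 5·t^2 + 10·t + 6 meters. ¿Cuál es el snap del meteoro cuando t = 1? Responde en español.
Partiendo de la posición x(t) = 5·t^2 + 10·t + 6, tomamos 4 derivadas. La derivada de la posición da la velocidad: v(t) = 10·t + 10. La derivada de la velocidad da la aceleración: a(t) = 10. La derivada de la aceleración da la sacudida: j(t) = 0. La derivada de la sacudida da el snap: s(t) = 0. Tenemos el snap s(t) = 0. Sustituyendo t = 1: s(1) = 0.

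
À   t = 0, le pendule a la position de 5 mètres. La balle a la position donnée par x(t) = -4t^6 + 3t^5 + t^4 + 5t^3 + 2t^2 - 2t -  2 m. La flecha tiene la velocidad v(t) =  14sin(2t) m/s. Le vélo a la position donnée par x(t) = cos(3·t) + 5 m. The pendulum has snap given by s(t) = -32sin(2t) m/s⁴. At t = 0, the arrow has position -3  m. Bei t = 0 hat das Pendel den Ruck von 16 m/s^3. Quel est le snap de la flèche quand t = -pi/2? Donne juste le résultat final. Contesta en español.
En t = -pi/2, s = 112.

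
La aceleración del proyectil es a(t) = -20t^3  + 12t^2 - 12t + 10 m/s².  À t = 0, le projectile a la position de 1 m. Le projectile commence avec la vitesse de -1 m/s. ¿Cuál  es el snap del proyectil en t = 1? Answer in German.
Um dies zu lösen, müssen wir 2 Ableitungen unserer Gleichung für die Beschleunigung a(t) = -20·t^3 + 12·t^2 - 12·t + 10 nehmen. Die Ableitung von der Beschleunigung ergibt den Ruck: j(t) = -60·t^2 + 24·t - 12. Durch Ableiten von dem Ruck erhalten wir den Snap: s(t) = 24 - 120·t. Mit s(t) = 24 - 120·t und Einsetzen von t = 1, finden wir s = -96.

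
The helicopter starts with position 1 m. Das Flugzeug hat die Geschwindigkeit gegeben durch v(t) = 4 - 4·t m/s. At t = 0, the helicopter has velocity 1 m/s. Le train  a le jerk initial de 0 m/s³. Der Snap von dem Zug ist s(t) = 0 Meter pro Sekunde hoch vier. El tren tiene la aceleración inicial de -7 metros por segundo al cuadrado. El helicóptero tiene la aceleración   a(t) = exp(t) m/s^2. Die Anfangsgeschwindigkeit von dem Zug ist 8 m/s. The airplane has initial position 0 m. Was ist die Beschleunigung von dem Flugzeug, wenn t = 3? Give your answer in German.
Wir müssen unsere Gleichung für die Geschwindigkeit v(t) = 4 - 4·t 1-mal ableiten. Durch Ableiten von der Geschwindigkeit erhalten wir die Beschleunigung: a(t) = -4. Wir haben die Beschleunigung a(t) = -4. Durch Einsetzen von t = 3: a(3) = -4.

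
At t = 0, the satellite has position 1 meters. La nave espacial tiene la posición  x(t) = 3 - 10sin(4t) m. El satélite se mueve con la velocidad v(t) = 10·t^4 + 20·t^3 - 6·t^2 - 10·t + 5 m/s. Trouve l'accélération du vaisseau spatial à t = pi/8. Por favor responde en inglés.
To solve this, we need to take 2 derivatives of our position equation x(t) = 3 - 10·sin(4·t). Differentiating position, we get velocity: v(t) = -40·cos(4·t). Differentiating velocity, we get acceleration: a(t) = 160·sin(4·t). From the given acceleration equation a(t) = 160·sin(4·t), we substitute t = pi/8 to get a = 160.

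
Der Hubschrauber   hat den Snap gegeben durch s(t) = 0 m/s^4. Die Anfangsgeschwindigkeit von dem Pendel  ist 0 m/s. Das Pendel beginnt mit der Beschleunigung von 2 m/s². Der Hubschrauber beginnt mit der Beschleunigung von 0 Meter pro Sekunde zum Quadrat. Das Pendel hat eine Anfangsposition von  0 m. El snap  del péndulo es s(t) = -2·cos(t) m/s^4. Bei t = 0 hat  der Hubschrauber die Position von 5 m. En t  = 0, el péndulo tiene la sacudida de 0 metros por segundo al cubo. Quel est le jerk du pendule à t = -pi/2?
En partant du snap s(t) = -2·cos(t), nous prenons 1 primitive. En intégrant le snap et en utilisant la condition initiale j(0) = 0, nous obtenons j(t) = -2·sin(t). En utilisant j(t) = -2·sin(t) et en substituant t = -pi/2, nous trouvons j = 2.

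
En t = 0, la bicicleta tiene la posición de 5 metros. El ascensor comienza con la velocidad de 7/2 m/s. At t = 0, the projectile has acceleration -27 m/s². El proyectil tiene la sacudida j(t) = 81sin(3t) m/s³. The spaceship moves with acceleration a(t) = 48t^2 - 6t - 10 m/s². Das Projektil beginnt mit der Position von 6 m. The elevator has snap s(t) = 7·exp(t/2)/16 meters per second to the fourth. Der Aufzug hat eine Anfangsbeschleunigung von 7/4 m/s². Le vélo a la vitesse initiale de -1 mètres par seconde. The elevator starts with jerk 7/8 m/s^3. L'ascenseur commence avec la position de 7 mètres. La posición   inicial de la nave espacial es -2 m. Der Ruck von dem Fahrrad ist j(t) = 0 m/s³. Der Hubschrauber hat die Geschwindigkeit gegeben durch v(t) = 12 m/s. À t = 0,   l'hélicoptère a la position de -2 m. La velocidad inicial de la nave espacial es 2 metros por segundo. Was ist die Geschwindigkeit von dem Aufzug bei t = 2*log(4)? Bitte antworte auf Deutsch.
Um dies zu lösen, müssen wir 3 Stammfunktionen unserer Gleichung für den Snap s(t) = 7·exp(t/2)/16 finden. Durch Integration von dem Snap und Verwendung der Anfangsbedingung j(0) = 7/8, erhalten wir j(t) = 7·exp(t/2)/8. Mit ∫j(t)dt und Anwendung von a(0) = 7/4, finden wir a(t) = 7·exp(t/2)/4. Das Integral von der Beschleunigung ist die Geschwindigkeit. Mit v(0) = 7/2 erhalten wir v(t) = 7·exp(t/2)/2. Wir haben die Geschwindigkeit v(t) = 7·exp(t/2)/2. Durch Einsetzen von t = 2*log(4): v(2*log(4)) = 14.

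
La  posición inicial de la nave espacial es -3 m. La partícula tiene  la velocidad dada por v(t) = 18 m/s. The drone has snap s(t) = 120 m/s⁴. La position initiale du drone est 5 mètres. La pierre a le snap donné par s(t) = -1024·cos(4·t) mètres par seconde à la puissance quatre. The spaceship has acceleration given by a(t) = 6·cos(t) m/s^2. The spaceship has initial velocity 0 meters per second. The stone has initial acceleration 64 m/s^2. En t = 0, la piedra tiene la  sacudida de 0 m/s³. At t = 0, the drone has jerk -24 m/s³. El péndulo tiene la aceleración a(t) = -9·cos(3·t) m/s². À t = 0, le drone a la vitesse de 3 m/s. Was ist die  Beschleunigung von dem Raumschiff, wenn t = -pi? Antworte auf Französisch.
Nous avons l'accélération a(t) = 6·cos(t). En substituant t = -pi: a(-pi) = -6.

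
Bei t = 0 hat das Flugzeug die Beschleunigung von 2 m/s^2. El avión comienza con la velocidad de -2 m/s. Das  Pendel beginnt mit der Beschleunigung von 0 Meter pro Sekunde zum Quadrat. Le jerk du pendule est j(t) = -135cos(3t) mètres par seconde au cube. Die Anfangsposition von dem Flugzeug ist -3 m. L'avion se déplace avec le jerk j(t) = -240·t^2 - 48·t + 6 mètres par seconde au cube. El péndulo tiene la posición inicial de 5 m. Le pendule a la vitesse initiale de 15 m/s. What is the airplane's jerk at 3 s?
Using j(t) = -240·t^2 - 48·t + 6 and substituting t = 3, we find j = -2298.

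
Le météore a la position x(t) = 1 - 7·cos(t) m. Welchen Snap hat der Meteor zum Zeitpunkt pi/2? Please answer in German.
Ausgehend von der Position x(t) = 1 - 7·cos(t), nehmen wir 4 Ableitungen. Durch Ableiten von der Position erhalten wir die Geschwindigkeit: v(t) = 7·sin(t). Die Ableitung von der Geschwindigkeit ergibt die Beschleunigung: a(t) = 7·cos(t). Die Ableitung von der Beschleunigung ergibt den Ruck: j(t) = -7·sin(t). Die Ableitung von dem Ruck ergibt den Snap: s(t) = -7·cos(t). Wir haben den Snap s(t) = -7·cos(t). Durch Einsetzen von t = pi/2: s(pi/2) = 0.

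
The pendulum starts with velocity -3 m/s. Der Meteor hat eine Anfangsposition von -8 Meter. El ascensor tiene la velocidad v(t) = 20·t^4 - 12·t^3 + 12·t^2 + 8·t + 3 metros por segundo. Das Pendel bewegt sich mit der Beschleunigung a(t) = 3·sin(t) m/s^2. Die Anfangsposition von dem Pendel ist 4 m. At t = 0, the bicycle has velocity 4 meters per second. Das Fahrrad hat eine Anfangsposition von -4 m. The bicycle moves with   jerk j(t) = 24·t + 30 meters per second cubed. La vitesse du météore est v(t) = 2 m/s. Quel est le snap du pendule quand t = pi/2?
Pour résoudre ceci, nous devons prendre 2 dérivées de notre équation de l'accélération a(t) = 3·sin(t). En prenant d/dt de a(t), nous trouvons j(t) = 3·cos(t). En prenant d/dt de j(t), nous trouvons s(t) = -3·sin(t). De l'équation du snap s(t) = -3·sin(t), nous substituons t = pi/2 pour obtenir s = -3.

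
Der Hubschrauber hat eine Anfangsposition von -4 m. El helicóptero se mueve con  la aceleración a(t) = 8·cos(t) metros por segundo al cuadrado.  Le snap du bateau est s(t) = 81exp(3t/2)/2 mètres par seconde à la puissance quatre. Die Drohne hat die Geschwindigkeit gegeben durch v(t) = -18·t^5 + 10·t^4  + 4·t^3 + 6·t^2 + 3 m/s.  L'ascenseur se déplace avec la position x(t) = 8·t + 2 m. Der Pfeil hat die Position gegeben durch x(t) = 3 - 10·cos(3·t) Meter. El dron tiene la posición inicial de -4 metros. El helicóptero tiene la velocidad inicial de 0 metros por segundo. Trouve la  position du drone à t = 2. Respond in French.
Nous devons intégrer notre équation de la vitesse v(t) = -18·t^5 + 10·t^4 + 4·t^3 + 6·t^2 + 3 1 fois. En prenant ∫v(t)dt et en appliquant x(0) = -4, nous trouvons x(t) = -3·t^6 + 2·t^5 + t^4 + 2·t^3 + 3·t - 4. Nous avons la position x(t) = -3·t^6 + 2·t^5 + t^4 + 2·t^3 + 3·t - 4. En substituant t = 2: x(2) = -94.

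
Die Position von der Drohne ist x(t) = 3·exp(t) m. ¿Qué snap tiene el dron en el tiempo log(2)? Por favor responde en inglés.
To solve this, we need to take 4 derivatives of our position equation x(t) = 3·exp(t). Taking d/dt of x(t), we find v(t) = 3·exp(t). The derivative of velocity gives acceleration: a(t) = 3·exp(t). The derivative of acceleration gives jerk: j(t) = 3·exp(t). Taking d/dt of j(t), we find s(t) = 3·exp(t). From the given snap equation s(t) = 3·exp(t), we substitute t = log(2) to get s = 6.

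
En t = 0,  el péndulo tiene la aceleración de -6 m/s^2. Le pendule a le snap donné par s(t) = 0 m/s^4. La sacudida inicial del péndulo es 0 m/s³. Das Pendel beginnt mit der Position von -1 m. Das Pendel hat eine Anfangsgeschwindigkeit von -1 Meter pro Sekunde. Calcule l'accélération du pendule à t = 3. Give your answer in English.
To solve this, we need to take 2 integrals of our snap equation s(t) = 0. Integrating snap and using the initial condition j(0) = 0, we get j(t) = 0. Integrating jerk and using the initial condition a(0) = -6, we get a(t) = -6. From the given acceleration equation a(t) = -6, we substitute t = 3 to get a = -6.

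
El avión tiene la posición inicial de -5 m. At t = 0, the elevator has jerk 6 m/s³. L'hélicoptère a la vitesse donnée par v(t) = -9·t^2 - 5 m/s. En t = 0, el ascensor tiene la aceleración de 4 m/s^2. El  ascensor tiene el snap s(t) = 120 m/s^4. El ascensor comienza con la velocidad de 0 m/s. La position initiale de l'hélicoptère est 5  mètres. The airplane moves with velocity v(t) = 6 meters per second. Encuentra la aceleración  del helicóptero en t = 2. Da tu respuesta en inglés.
We must differentiate our velocity equation v(t) = -9·t^2 - 5 1 time. The derivative of velocity gives acceleration: a(t) = -18·t. From the given acceleration equation a(t) = -18·t, we substitute t = 2 to get a = -36.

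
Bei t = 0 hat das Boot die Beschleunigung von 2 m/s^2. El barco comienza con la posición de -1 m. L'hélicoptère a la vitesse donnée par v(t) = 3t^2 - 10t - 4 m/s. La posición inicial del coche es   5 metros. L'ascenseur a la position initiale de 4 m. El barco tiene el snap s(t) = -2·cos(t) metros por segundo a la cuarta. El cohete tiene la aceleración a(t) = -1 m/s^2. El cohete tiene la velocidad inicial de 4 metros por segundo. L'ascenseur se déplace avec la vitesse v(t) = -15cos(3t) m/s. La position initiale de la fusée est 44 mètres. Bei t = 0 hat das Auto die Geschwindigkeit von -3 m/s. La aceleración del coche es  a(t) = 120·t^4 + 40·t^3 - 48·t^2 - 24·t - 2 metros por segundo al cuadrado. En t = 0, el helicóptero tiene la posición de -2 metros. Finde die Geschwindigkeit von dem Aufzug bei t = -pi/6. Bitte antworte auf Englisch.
From the given velocity equation v(t) = -15·cos(3·t), we substitute t = -pi/6 to get v = 0.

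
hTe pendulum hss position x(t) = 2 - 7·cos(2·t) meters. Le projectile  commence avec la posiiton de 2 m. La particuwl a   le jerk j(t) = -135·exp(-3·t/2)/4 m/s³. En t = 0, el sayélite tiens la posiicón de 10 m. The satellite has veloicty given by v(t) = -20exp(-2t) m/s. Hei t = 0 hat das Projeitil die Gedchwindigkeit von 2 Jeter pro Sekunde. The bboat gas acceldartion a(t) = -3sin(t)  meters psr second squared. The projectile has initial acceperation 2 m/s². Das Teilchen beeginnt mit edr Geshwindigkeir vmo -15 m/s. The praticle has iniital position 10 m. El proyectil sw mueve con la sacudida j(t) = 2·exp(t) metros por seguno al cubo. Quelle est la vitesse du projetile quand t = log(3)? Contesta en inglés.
Starting from jerk j(t) = 2·exp(t), we take 2 antiderivatives. Integrating jerk and using the initial condition a(0) = 2, we get a(t) = 2·exp(t). The antiderivative of acceleration is velocity. Using v(0) = 2, we get v(t) = 2·exp(t). We have velocity v(t) = 2·exp(t). Substituting t = log(3): v(log(3)) = 6.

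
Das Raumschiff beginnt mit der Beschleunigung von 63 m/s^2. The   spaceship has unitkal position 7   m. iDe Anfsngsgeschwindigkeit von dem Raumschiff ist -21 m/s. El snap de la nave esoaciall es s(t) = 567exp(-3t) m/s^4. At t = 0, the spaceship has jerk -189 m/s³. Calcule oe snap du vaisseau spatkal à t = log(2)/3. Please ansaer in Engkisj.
We have snap s(t) = 567·exp(-3·t). Substituting t = log(2)/3: s(log(2)/3) = 567/2.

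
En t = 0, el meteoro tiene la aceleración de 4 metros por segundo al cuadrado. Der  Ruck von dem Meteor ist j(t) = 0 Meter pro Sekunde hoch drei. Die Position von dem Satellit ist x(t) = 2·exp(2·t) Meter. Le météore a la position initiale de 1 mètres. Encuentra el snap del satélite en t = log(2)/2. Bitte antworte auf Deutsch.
Ausgehend von der Position x(t) = 2·exp(2·t), nehmen wir 4 Ableitungen. Mit d/dt von x(t) finden wir v(t) = 4·exp(2·t). Durch Ableiten von der Geschwindigkeit erhalten wir die Beschleunigung: a(t) = 8·exp(2·t). Mit d/dt von a(t) finden wir j(t) = 16·exp(2·t). Durch Ableiten von dem Ruck erhalten wir den Snap: s(t) = 32·exp(2·t). Wir haben den Snap s(t) = 32·exp(2·t). Durch Einsetzen von t = log(2)/2: s(log(2)/2) = 64.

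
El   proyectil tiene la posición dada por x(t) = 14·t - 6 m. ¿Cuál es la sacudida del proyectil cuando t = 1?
Debemos derivar nuestra ecuación de la posición x(t) = 14·t - 6 3 veces. Tomando d/dt de x(t), encontramos v(t) = 14. La derivada de la velocidad da la aceleración: a(t) = 0. La derivada de la aceleración da la sacudida: j(t) = 0. Usando j(t) = 0 y sustituyendo t = 1, encontramos j = 0.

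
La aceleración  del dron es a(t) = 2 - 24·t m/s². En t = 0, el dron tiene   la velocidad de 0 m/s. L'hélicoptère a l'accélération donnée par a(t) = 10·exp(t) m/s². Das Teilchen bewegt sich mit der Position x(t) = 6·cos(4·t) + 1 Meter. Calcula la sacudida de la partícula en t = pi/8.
Partiendo de la posición x(t) = 6·cos(4·t) + 1, tomamos 3 derivadas. Tomando d/dt de x(t), encontramos v(t) = -24·sin(4·t). La derivada de la velocidad da la aceleración: a(t) = -96·cos(4·t). Derivando la aceleración, obtenemos la sacudida: j(t) = 384·sin(4·t). Usando j(t) = 384·sin(4·t) y sustituyendo t = pi/8, encontramos j = 384.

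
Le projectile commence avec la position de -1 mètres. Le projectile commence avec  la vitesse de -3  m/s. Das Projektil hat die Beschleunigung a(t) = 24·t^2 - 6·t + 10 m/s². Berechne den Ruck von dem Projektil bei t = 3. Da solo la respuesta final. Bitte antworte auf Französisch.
j(3) = 138.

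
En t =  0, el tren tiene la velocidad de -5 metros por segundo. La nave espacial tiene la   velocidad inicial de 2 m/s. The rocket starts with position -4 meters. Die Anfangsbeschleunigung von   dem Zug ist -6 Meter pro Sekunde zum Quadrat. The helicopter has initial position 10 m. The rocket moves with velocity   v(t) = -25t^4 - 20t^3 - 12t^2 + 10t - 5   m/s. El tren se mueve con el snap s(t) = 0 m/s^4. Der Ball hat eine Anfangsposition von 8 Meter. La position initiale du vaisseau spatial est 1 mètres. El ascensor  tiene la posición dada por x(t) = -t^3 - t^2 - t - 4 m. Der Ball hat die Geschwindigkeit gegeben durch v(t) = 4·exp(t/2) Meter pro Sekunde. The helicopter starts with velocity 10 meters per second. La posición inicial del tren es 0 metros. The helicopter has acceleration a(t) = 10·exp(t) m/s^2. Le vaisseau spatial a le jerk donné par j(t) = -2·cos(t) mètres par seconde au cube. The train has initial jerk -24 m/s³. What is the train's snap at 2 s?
We have snap s(t) = 0. Substituting t = 2: s(2) = 0.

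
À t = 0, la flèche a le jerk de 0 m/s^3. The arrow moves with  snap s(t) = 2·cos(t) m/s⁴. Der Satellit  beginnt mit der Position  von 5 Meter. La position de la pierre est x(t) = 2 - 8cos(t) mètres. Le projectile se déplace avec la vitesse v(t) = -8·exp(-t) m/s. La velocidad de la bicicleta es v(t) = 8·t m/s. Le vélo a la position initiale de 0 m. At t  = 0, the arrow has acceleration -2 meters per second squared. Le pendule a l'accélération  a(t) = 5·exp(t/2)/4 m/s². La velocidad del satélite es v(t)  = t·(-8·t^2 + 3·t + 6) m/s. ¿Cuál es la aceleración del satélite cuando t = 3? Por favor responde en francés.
Pour résoudre ceci, nous devons prendre 1 dérivée de notre équation de la vitesse v(t) = t·(-8·t^2 + 3·t + 6). En dérivant la vitesse, nous obtenons l'accélération: a(t) = -8·t^2 + t·(3 - 16·t) + 3·t + 6. Nous avons l'accélération a(t) = -8·t^2 + t·(3 - 16·t) + 3·t + 6. En substituant t = 3: a(3) = -192.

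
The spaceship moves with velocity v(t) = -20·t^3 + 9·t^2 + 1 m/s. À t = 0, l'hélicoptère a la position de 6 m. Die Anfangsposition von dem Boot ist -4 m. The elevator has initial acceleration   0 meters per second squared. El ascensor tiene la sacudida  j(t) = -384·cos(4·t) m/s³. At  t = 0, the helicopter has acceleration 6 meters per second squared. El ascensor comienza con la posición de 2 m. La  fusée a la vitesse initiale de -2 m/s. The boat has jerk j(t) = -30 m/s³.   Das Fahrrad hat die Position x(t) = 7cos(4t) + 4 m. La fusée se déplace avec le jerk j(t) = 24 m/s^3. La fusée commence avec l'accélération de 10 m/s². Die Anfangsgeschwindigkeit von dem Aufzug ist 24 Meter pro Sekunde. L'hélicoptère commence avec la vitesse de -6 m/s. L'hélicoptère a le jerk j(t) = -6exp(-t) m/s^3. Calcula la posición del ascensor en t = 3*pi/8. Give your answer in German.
Wir müssen die Stammfunktion unserer Gleichung für den Ruck j(t) = -384·cos(4·t) 3-mal finden. Die Stammfunktion von dem Ruck ist die Beschleunigung. Mit a(0) = 0 erhalten wir a(t) = -96·sin(4·t). Die Stammfunktion von der Beschleunigung ist die Geschwindigkeit. Mit v(0) = 24 erhalten wir v(t) = 24·cos(4·t). Die Stammfunktion von der Geschwindigkeit ist die Position. Mit x(0) = 2 erhalten wir x(t) = 6·sin(4·t) + 2. Mit x(t) = 6·sin(4·t) + 2 und Einsetzen von t = 3*pi/8, finden wir x = -4.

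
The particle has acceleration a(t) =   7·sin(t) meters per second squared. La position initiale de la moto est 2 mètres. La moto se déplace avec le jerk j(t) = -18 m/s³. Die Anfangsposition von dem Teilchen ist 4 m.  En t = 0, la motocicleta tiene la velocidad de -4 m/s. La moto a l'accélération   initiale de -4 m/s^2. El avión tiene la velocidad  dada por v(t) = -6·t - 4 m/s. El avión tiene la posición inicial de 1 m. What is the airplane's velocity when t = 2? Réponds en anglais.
From the given velocity equation v(t) = -6·t - 4, we substitute t = 2 to get v = -16.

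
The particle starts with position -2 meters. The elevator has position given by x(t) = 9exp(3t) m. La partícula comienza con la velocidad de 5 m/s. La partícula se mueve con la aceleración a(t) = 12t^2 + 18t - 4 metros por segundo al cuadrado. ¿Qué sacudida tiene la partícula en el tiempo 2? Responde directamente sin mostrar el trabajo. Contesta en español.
La sacudida en t = 2 es j = 66.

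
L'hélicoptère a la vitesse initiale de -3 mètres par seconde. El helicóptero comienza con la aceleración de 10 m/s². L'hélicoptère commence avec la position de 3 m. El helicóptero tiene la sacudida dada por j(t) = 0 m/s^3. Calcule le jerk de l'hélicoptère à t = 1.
De l'équation du jerk j(t) = 0, nous substituons t = 1 pour obtenir j = 0.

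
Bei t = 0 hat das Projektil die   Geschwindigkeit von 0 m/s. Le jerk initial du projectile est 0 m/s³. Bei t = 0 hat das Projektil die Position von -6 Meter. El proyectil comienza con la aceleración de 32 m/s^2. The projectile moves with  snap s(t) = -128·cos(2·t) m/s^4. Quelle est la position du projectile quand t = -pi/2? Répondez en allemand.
Ausgehend von dem Snap s(t) = -128·cos(2·t), nehmen wir 4 Integrale. Die Stammfunktion von dem Snap ist der Ruck. Mit j(0) = 0 erhalten wir j(t) = -64·sin(2·t). Die Stammfunktion von dem Ruck, mit a(0) = 32, ergibt die Beschleunigung: a(t) = 32·cos(2·t). Das Integral von der Beschleunigung ist die Geschwindigkeit. Mit v(0) = 0 erhalten wir v(t) = 16·sin(2·t). Das Integral von der Geschwindigkeit, mit x(0) = -6, ergibt die Position: x(t) = 2 - 8·cos(2·t). Wir haben die Position x(t) = 2 - 8·cos(2·t). Durch Einsetzen von t = -pi/2: x(-pi/2) = 10.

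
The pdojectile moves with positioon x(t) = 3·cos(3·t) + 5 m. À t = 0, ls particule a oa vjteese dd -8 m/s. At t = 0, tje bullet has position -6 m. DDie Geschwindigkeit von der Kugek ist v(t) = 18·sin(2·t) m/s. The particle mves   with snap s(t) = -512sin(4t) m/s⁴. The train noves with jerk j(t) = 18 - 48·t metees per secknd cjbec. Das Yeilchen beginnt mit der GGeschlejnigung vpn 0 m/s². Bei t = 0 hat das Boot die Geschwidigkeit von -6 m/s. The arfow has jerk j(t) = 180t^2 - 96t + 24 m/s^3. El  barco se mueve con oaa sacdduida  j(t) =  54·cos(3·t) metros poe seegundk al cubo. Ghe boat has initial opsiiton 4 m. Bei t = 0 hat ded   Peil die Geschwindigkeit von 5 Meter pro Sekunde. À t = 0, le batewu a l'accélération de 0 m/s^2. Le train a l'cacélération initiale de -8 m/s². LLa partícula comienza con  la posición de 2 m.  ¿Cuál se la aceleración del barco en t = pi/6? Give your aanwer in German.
Ausgehend von dem Ruck j(t) = 54·cos(3·t), nehmen wir 1 Integral. Mit ∫j(t)dt und Anwendung von a(0) = 0, finden wir a(t) = 18·sin(3·t). Wir haben die Beschleunigung a(t) = 18·sin(3·t). Durch Einsetzen von t = pi/6: a(pi/6) = 18.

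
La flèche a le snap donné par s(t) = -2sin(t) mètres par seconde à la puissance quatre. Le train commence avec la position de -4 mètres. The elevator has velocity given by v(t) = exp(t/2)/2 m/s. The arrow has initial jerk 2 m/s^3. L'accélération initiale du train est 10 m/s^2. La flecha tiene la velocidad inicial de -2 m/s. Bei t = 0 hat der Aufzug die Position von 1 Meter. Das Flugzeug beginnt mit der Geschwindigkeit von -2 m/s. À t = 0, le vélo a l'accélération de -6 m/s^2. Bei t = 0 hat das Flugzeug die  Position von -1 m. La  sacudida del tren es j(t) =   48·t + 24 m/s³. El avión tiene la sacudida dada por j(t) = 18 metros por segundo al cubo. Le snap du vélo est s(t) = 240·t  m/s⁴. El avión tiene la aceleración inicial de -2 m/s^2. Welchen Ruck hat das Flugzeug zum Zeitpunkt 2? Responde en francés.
Nous avons le jerk j(t) = 18. En substituant t = 2: j(2) = 18.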